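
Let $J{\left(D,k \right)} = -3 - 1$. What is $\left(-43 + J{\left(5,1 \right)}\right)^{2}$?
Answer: $2209$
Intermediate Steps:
$J{\left(D,k \right)} = -4$
$\left(-43 + J{\left(5,1 \right)}\right)^{2} = \left(-43 - 4\right)^{2} = \left(-47\right)^{2} = 2209$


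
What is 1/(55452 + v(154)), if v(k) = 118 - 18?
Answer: 1/55552 ≈ 1.8001e-5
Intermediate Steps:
v(k) = 100
1/(55452 + v(154)) = 1/(55452 + 100) = 1/55552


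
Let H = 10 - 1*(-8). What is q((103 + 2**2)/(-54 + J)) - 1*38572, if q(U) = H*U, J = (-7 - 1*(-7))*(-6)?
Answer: -115823/3 ≈ -38608.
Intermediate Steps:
H = 18 (H = 10 + 8 = 18)
J = 0 (J = (-7 + 7)*(-6) = 0*(-6) = 0)
q(U) = 18*U
q((103 + 2**2)/(-54 + J)) - 1*38572 = 18*((103 + 2**2)/(-54 + 0)) - 1*38572 = 18*((103 + 4)/(-54)) - 38572 = 18*(107*(-1/54)) - 38572 = 18*(-107/54) - 38572 = -107/3 - 38572 = -115823/3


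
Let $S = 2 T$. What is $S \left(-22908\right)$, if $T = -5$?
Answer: $229080$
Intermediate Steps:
$S = -10$ ($S = 2 \left(-5\right) = -10$)
$S \left(-22908\right) = \left(-10\right) \left(-22908\right) = 229080$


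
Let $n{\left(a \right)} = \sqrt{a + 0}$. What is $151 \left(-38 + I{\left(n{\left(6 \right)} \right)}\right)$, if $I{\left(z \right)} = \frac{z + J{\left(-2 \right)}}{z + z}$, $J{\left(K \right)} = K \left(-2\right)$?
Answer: $- \frac{11325}{2} + \frac{151 \sqrt{6}}{3} \approx -5539.2$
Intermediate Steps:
$J{\left(K \right)} = - 2 K$
$n{\left(a \right)} = \sqrt{a}$
$I{\left(z \right)} = \frac{4 + z}{2 z}$ ($I{\left(z \right)} = \frac{z - -4}{z + z} = \frac{z + 4}{2 z} = \left(4 + z\right) \frac{1}{2 z} = \frac{4 + z}{2 z}$)
$151 \left(-38 + I{\left(n{\left(6 \right)} \right)}\right) = 151 \left(-38 + \frac{4 + \sqrt{6}}{2 \sqrt{6}}\right) = 151 \left(-38 + \frac{\frac{\sqrt{6}}{6} \left(4 + \sqrt{6}\right)}{2}\right) = 151 \left(-38 + \frac{\sqrt{6} \left(4 + \sqrt{6}\right)}{12}\right) = -5738 + \frac{151 \sqrt{6} \left(4 + \sqrt{6}\right)}{12}$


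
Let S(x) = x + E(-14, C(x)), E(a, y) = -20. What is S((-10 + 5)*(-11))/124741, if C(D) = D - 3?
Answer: 35/124741 ≈ 0.00028058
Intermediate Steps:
C(D) = -3 + D
S(x) = -20 + x (S(x) = x - 20 = -20 + x)
S((-10 + 5)*(-11))/124741 = (-20 + (-10 + 5)*(-11))/124741 = (-20 - 5*(-11))*(1/124741) = (-20 + 55)*(1/124741) = 35*(1/124741) = 35/124741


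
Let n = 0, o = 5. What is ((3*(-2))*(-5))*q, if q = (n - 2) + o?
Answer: 90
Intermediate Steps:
q = 3 (q = (0 - 2) + 5 = -2 + 5 = 3)
((3*(-2))*(-5))*q = ((3*(-2))*(-5))*3 = -6*(-5)*3 = 30*3 = 90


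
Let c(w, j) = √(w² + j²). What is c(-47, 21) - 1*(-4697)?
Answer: 4697 + 5*√106 ≈ 4748.5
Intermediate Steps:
c(w, j) = √(j² + w²)
c(-47, 21) - 1*(-4697) = √(21² + (-47)²) - 1*(-4697) = √(441 + 2209) + 4697 = √2650 + 4697 = 5*√106 + 4697 = 4697 + 5*√106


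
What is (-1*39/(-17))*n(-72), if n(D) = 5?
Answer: 195/17 ≈ 11.471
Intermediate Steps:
(-1*39/(-17))*n(-72) = (-1*39/(-17))*5 = -39*(-1/17)*5 = (39/17)*5 = 195/17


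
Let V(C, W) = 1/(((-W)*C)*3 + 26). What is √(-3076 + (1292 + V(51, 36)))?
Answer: I*√53613351498/5482 ≈ 42.237*I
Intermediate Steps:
V(C, W) = 1/(26 - 3*C*W) (V(C, W) = 1/(-C*W*3 + 26) = 1/(-3*C*W + 26) = 1/(26 - 3*C*W))
√(-3076 + (1292 + V(51, 36))) = √(-3076 + (1292 - 1/(-26 + 3*51*36))) = √(-3076 + (1292 - 1/(-26 + 5508))) = √(-3076 + (1292 - 1/5482)) = √(-3076 + 7082743/5482) = √(-9779889/5482) = I*√53613351498/5482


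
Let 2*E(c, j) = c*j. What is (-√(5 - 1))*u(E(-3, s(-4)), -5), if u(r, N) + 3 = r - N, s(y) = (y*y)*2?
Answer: 92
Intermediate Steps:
s(y) = 2*y² (s(y) = y²*2 = 2*y²)
E(c, j) = c*j/2 (E(c, j) = (c*j)/2 = c*j/2)
u(r, N) = -3 + r - N (u(r, N) = -3 + (r - N) = -3 + r - N)
(-√(5 - 1))*u(E(-3, s(-4)), -5) = (-√(5 - 1))*(-3 + (½)*(-3)*(2*(-4)²) - 1*(-5)) = (-√4)*(-3 + (½)*(-3)*(2*16) + 5) = (-1*2)*(-3 + (½)*(-3)*32 + 5) = -2*(-3 - 48 + 5) = -2*(-46) = 92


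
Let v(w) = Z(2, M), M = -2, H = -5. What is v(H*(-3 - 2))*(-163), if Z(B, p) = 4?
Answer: -652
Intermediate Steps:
v(w) = 4
v(H*(-3 - 2))*(-163) = 4*(-163) = -652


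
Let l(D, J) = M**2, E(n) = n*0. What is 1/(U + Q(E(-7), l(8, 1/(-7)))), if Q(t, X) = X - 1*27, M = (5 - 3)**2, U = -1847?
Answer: -1/1858 ≈ -0.00053821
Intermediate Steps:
E(n) = 0
M = 4 (M = 2**2 = 4)
l(D, J) = 16 (l(D, J) = 4**2 = 16)
Q(t, X) = -27 + X (Q(t, X) = X - 27 = -27 + X)
1/(U + Q(E(-7), l(8, 1/(-7)))) = 1/(-1847 + (-27 + 16)) = 1/(-1847 - 11) = 1/(-1858) = -1/1858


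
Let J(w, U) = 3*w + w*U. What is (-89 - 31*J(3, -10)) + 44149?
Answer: 44711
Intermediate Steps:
J(w, U) = 3*w + U*w
(-89 - 31*J(3, -10)) + 44149 = (-89 - 93*(3 - 10)) + 44149 = (-89 - 93*(-7)) + 44149 = (-89 - 31*(-21)) + 44149 = (-89 + 651) + 44149 = 562 + 44149 = 44711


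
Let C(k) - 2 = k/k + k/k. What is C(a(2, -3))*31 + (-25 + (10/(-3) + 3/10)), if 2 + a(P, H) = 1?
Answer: 2879/30 ≈ 95.967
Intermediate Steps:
a(P, H) = -1 (a(P, H) = -2 + 1 = -1)
C(k) = 4 (C(k) = 2 + (k/k + k/k) = 2 + (1 + 1) = 2 + 2 = 4)
C(a(2, -3))*31 + (-25 + (10/(-3) + 3/10)) = 4*31 + (-25 + (10/(-3) + 3/10)) = 124 + (-25 + (10*(-⅓) + 3*(⅒))) = 124 + (-25 + (-10/3 + 3/10)) = 124 + (-25 - 91/30) = 124 - 841/30 = 2879/30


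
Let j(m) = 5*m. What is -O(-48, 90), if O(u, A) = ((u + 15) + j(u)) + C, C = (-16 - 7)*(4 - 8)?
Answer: 181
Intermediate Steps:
C = 92 (C = -23*(-4) = 92)
O(u, A) = 107 + 6*u (O(u, A) = ((u + 15) + 5*u) + 92 = ((15 + u) + 5*u) + 92 = (15 + 6*u) + 92 = 107 + 6*u)
-O(-48, 90) = -(107 + 6*(-48)) = -(107 - 288) = -1*(-181) = 181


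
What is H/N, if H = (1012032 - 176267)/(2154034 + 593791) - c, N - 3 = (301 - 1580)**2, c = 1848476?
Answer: -145122506541/128428943980 ≈ -1.1300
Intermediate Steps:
N = 1635844 (N = 3 + (301 - 1580)**2 = 3 + (-1279)**2 = 3 + 1635841 = 1635844)
H = -1015857545787/549565 (H = (1012032 - 176267)/(2154034 + 593791) - 1*1848476 = 835765/2747825 - 1848476 = 835765*(1/2747825) - 1848476 = 167153/549565 - 1848476 = -1015857545787/549565 ≈ -1.8485e+6)
H/N = -1015857545787/549565/1635844 = -1015857545787/549565*1/1635844 = -145122506541/128428943980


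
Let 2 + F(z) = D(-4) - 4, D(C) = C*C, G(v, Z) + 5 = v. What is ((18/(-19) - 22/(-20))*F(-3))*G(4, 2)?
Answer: -29/19 ≈ -1.5263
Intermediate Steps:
G(v, Z) = -5 + v
D(C) = C²
F(z) = 10 (F(z) = -2 + ((-4)² - 4) = -2 + (16 - 4) = -2 + 12 = 10)
((18/(-19) - 22/(-20))*F(-3))*G(4, 2) = ((18/(-19) - 22/(-20))*10)*(-5 + 4) = ((18*(-1/19) - 22*(-1/20))*10)*(-1) = ((-18/19 + 11/10)*10)*(-1) = ((29/190)*10)*(-1) = (29/19)*(-1) = -29/19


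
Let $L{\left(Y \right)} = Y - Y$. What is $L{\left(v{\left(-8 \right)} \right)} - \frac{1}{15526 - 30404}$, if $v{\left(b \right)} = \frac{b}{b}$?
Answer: $\frac{1}{14878} \approx 6.7213 \cdot 10^{-5}$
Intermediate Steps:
$v{\left(b \right)} = 1$
$L{\left(Y \right)} = 0$
$L{\left(v{\left(-8 \right)} \right)} - \frac{1}{15526 - 30404} = 0 - \frac{1}{15526 - 30404} = 0 - \frac{1}{-14878} = 0 - - \frac{1}{14878} = 0 + \frac{1}{14878} = \frac{1}{14878}$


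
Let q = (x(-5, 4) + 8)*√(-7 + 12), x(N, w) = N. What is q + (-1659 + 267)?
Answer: -1392 + 3*√5 ≈ -1385.3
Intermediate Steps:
q = 3*√5 (q = (-5 + 8)*√(-7 + 12) = 3*√5 ≈ 6.7082)
q + (-1659 + 267) = 3*√5 + (-1659 + 267) = 3*√5 - 1392 = -1392 + 3*√5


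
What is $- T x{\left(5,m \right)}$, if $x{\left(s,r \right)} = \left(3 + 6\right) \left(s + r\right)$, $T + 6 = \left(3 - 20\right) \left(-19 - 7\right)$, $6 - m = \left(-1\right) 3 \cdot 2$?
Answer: $-66708$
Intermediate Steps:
$m = 12$ ($m = 6 - \left(-1\right) 3 \cdot 2 = 6 - \left(-3\right) 2 = 6 - -6 = 6 + 6 = 12$)
$T = 436$ ($T = -6 + \left(3 - 20\right) \left(-19 - 7\right) = -6 - -442 = -6 + 442 = 436$)
$x{\left(s,r \right)} = 9 r + 9 s$ ($x{\left(s,r \right)} = 9 \left(r + s\right) = 9 r + 9 s$)
$- T x{\left(5,m \right)} = \left(-1\right) 436 \left(9 \cdot 12 + 9 \cdot 5\right) = - 436 \left(108 + 45\right) = \left(-436\right) 153 = -66708$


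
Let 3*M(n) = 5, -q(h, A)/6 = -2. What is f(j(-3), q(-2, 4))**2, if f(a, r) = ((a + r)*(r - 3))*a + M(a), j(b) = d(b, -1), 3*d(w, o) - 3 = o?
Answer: 54289/9 ≈ 6032.1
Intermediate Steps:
d(w, o) = 1 + o/3
j(b) = 2/3 (j(b) = 1 + (1/3)*(-1) = 1 - 1/3 = 2/3)
q(h, A) = 12 (q(h, A) = -6*(-2) = 12)
M(n) = 5/3 (M(n) = (1/3)*5 = 5/3)
f(a, r) = 5/3 + a*(-3 + r)*(a + r) (f(a, r) = ((a + r)*(r - 3))*a + 5/3 = ((a + r)*(-3 + r))*a + 5/3 = ((-3 + r)*(a + r))*a + 5/3 = a*(-3 + r)*(a + r) + 5/3 = 5/3 + a*(-3 + r)*(a + r))
f(j(-3), q(-2, 4))**2 = (5/3 - 3*(2/3)**2 + (2/3)*12**2 + 12*(2/3)**2 - 3*2/3*12)**2 = (5/3 - 3*4/9 + (2/3)*144 + 12*(4/9) - 24)**2 = (5/3 - 4/3 + 96 + 16/3 - 24)**2 = (233/3)**2 = 54289/9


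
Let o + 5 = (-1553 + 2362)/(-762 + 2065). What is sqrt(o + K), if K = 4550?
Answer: 8*sqrt(120587438)/1303 ≈ 67.421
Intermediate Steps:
o = -5706/1303 (o = -5 + (-1553 + 2362)/(-762 + 2065) = -5 + 809/1303 = -5706/1303 ≈ -4.3791)
sqrt(o + K) = sqrt(-5706/1303 + 4550) = sqrt(5922944/1303) = 8*sqrt(120587438)/1303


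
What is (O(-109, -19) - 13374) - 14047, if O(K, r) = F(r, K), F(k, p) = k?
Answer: -27440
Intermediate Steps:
O(K, r) = r
(O(-109, -19) - 13374) - 14047 = (-19 - 13374) - 14047 = -13393 - 14047 = -27440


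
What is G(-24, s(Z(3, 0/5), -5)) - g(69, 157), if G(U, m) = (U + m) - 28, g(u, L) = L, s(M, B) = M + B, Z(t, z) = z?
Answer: -214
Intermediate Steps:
s(M, B) = B + M
G(U, m) = -28 + U + m
G(-24, s(Z(3, 0/5), -5)) - g(69, 157) = (-28 - 24 + (-5 + 0/5)) - 1*157 = (-28 - 24 + (-5 + 0*(1/5))) - 157 = (-28 - 24 + (-5 + 0)) - 157 = (-28 - 24 - 5) - 157 = -57 - 157 = -214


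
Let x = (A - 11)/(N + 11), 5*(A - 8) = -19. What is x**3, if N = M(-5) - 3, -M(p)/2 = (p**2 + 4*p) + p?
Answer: -4913/8000 ≈ -0.61413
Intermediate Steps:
A = 21/5 (A = 8 + (1/5)*(-19) = 8 - 19/5 = 21/5 ≈ 4.2000)
M(p) = -10*p - 2*p**2 (M(p) = -2*((p**2 + 4*p) + p) = -2*(p**2 + 5*p) = -10*p - 2*p**2)
N = -3 (N = -2*(-5)*(5 - 5) - 3 = -2*(-5)*0 - 3 = 0 - 3 = -3)
x = -17/20 (x = (21/5 - 11)/(-3 + 11) = -34/5/8 = -34/5*1/8 = -17/20 ≈ -0.85000)
x**3 = (-17/20)**3 = -4913/8000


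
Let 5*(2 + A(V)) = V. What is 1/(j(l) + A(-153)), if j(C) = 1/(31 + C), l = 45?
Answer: -380/12383 ≈ -0.030687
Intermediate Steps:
A(V) = -2 + V/5
1/(j(l) + A(-153)) = 1/(1/(31 + 45) + (-2 + (1/5)*(-153))) = 1/(1/76 + (-2 - 153/5)) = 1/(1/76 - 163/5) = 1/(-12383/380) = -380/12383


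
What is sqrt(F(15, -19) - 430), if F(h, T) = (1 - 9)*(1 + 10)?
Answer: I*sqrt(518) ≈ 22.76*I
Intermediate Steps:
F(h, T) = -88 (F(h, T) = -8*11 = -88)
sqrt(F(15, -19) - 430) = sqrt(-88 - 430) = sqrt(-518) = I*sqrt(518)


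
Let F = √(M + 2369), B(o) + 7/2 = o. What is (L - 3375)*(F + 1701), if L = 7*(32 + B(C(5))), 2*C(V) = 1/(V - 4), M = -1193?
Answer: -5395572 - 44408*√6 ≈ -5.5044e+6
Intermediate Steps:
C(V) = 1/(2*(-4 + V)) (C(V) = 1/(2*(V - 4)) = 1/(2*(-4 + V)))
B(o) = -7/2 + o
L = 203 (L = 7*(32 + (-7/2 + 1/(2*(-4 + 5)))) = 7*(32 + (-7/2 + (½)/1)) = 7*(32 + (-7/2 + (½)*1)) = 7*(32 + (-7/2 + ½)) = 7*(32 - 3) = 7*29 = 203)
F = 14*√6 (F = √(-1193 + 2369) = √1176 = 14*√6 ≈ 34.293)
(L - 3375)*(F + 1701) = (203 - 3375)*(14*√6 + 1701) = -3172*(1701 + 14*√6) = -5395572 - 44408*√6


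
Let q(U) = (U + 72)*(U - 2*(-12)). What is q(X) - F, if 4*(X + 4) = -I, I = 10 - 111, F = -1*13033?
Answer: 276041/16 ≈ 17253.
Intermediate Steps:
F = -13033
I = -101
X = 85/4 (X = -4 + (-1*(-101))/4 = -4 + (1/4)*101 = -4 + 101/4 = 85/4 ≈ 21.250)
q(U) = (24 + U)*(72 + U) (q(U) = (72 + U)*(U + 24) = (72 + U)*(24 + U) = (24 + U)*(72 + U))
q(X) - F = (1728 + (85/4)**2 + 96*(85/4)) - 1*(-13033) = (1728 + 7225/16 + 2040) + 13033 = 67513/16 + 13033 = 276041/16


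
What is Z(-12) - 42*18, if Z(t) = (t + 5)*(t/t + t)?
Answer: -679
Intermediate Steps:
Z(t) = (1 + t)*(5 + t) (Z(t) = (5 + t)*(1 + t) = (1 + t)*(5 + t))
Z(-12) - 42*18 = (5 + (-12)² + 6*(-12)) - 42*18 = (5 + 144 - 72) - 756 = 77 - 756 = -679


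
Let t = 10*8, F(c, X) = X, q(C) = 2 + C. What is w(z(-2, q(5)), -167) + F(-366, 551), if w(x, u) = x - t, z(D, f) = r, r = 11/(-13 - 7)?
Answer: 9409/20 ≈ 470.45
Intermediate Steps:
r = -11/20 (r = 11/(-20) = 11*(-1/20) = -11/20 ≈ -0.55000)
z(D, f) = -11/20
t = 80
w(x, u) = -80 + x (w(x, u) = x - 1*80 = x - 80 = -80 + x)
w(z(-2, q(5)), -167) + F(-366, 551) = (-80 - 11/20) + 551 = -1611/20 + 551 = 9409/20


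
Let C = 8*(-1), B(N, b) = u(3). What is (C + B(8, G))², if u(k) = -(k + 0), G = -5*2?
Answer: 121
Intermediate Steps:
G = -10
u(k) = -k
B(N, b) = -3 (B(N, b) = -1*3 = -3)
C = -8
(C + B(8, G))² = (-8 - 3)² = (-11)² = 121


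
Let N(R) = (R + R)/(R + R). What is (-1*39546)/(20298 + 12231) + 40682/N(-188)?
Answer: 441101744/10843 ≈ 40681.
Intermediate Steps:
N(R) = 1 (N(R) = (2*R)/((2*R)) = (2*R)*(1/(2*R)) = 1)
(-1*39546)/(20298 + 12231) + 40682/N(-188) = (-1*39546)/(20298 + 12231) + 40682/1 = -39546/32529 + 40682*1 = -39546*1/32529 + 40682 = -13182/10843 + 40682 = 441101744/10843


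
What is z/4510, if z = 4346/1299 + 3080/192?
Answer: 201473/46867920 ≈ 0.0042987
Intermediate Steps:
z = 201473/10392 (z = 4346*(1/1299) + 3080*(1/192) = 4346/1299 + 385/24 = 201473/10392 ≈ 19.387)
z/4510 = (201473/10392)/4510 = (201473/10392)*(1/4510) = 201473/46867920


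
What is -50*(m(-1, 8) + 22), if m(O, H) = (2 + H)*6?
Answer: -4100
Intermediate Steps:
m(O, H) = 12 + 6*H
-50*(m(-1, 8) + 22) = -50*((12 + 6*8) + 22) = -50*((12 + 48) + 22) = -50*(60 + 22) = -50*82 = -4100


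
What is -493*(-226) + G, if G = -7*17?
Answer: 111299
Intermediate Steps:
G = -119
-493*(-226) + G = -493*(-226) - 119 = 111418 - 119 = 111299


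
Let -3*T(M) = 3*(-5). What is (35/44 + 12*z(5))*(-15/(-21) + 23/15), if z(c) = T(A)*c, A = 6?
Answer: 156173/231 ≈ 676.07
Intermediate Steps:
T(M) = 5 (T(M) = -(-5) = -⅓*(-15) = 5)
z(c) = 5*c
(35/44 + 12*z(5))*(-15/(-21) + 23/15) = (35/44 + 12*(5*5))*(-15/(-21) + 23/15) = (35*(1/44) + 12*25)*(-15*(-1/21) + 23*(1/15)) = (35/44 + 300)*(5/7 + 23/15) = (13235/44)*(236/105) = 156173/231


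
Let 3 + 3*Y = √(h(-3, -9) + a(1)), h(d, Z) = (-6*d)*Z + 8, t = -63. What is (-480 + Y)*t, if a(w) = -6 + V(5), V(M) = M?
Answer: 30303 - 21*I*√155 ≈ 30303.0 - 261.45*I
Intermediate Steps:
h(d, Z) = 8 - 6*Z*d (h(d, Z) = -6*Z*d + 8 = 8 - 6*Z*d)
a(w) = -1 (a(w) = -6 + 5 = -1)
Y = -1 + I*√155/3 (Y = -1 + √((8 - 6*(-9)*(-3)) - 1)/3 = -1 + √((8 - 162) - 1)/3 = -1 + √(-154 - 1)/3 = -1 + √(-155)/3 = -1 + (I*√155)/3 = -1 + I*√155/3 ≈ -1.0 + 4.15*I)
(-480 + Y)*t = (-480 + (-1 + I*√155/3))*(-63) = (-481 + I*√155/3)*(-63) = 30303 - 21*I*√155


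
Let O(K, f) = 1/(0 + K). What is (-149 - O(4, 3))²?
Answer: 356409/16 ≈ 22276.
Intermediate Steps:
O(K, f) = 1/K
(-149 - O(4, 3))² = (-149 - 1/4)² = (-149 - 1*¼)² = (-149 - ¼)² = (-597/4)² = 356409/16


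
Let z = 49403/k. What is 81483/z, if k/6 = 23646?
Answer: 11560482108/49403 ≈ 2.3400e+5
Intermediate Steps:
k = 141876 (k = 6*23646 = 141876)
z = 49403/141876 ≈ 0.34821
81483/z = 81483/(49403/141876) = 81483*(141876/49403) = 11560482108/49403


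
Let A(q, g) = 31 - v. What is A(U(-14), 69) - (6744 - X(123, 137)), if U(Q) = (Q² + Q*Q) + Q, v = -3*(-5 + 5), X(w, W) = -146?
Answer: -6859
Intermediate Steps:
v = 0 (v = -3*0 = 0)
U(Q) = Q + 2*Q² (U(Q) = (Q² + Q²) + Q = 2*Q² + Q = Q + 2*Q²)
A(q, g) = 31 (A(q, g) = 31 - 1*0 = 31 + 0 = 31)
A(U(-14), 69) - (6744 - X(123, 137)) = 31 - (6744 - 1*(-146)) = 31 - (6744 + 146) = 31 - 1*6890 = 31 - 6890 = -6859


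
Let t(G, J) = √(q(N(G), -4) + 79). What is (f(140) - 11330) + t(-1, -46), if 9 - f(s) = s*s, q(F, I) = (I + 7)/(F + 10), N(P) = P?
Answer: -30921 + √714/3 ≈ -30912.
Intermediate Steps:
q(F, I) = (7 + I)/(10 + F)
f(s) = 9 - s² (f(s) = 9 - s*s = 9 - s²)
t(G, J) = √(79 + 3/(10 + G)) (t(G, J) = √((7 - 4)/(10 + G) + 79) = √(3/(10 + G) + 79) = √(79 + 3/(10 + G)))
(f(140) - 11330) + t(-1, -46) = ((9 - 1*140²) - 11330) + √((793 + 79*(-1))/(10 - 1)) = ((9 - 1*19600) - 11330) + √((793 - 79)/9) = ((9 - 19600) - 11330) + √((⅑)*714) = (-19591 - 11330) + √(238/3) = -30921 + √714/3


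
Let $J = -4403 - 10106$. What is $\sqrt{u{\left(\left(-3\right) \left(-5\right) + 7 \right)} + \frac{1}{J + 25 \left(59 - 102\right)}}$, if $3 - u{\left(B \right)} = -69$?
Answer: $\frac{\sqrt{1092873778}}{3896} \approx 8.4853$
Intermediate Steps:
$J = -14509$ ($J = -4403 - 10106 = -14509$)
$u{\left(B \right)} = 72$ ($u{\left(B \right)} = 3 - -69 = 3 + 69 = 72$)
$\sqrt{u{\left(\left(-3\right) \left(-5\right) + 7 \right)} + \frac{1}{J + 25 \left(59 - 102\right)}} = \sqrt{72 + \frac{1}{-14509 + 25 \left(59 - 102\right)}} = \sqrt{72 + \frac{1}{-14509 + 25 \left(-43\right)}} = \sqrt{72 + \frac{1}{-14509 - 1075}} = \sqrt{72 + \frac{1}{-15584}} = \sqrt{72 - \frac{1}{15584}} = \sqrt{\frac{1122047}{15584}} = \frac{\sqrt{1092873778}}{3896}$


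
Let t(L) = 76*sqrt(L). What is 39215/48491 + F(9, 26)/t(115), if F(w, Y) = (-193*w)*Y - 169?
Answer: 39215/48491 - 45331*sqrt(115)/8740 ≈ -54.812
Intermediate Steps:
F(w, Y) = -169 - 193*Y*w (F(w, Y) = -193*Y*w - 169 = -169 - 193*Y*w)
39215/48491 + F(9, 26)/t(115) = 39215/48491 + (-169 - 193*26*9)/((76*sqrt(115))) = 39215*(1/48491) + (-169 - 45162)*(sqrt(115)/8740) = 39215/48491 - 45331*sqrt(115)/8740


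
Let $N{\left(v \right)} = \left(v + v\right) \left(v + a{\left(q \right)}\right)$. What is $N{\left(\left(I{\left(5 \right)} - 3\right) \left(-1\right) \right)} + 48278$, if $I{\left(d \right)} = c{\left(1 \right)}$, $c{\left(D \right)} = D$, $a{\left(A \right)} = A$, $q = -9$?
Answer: $48250$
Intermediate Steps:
$I{\left(d \right)} = 1$
$N{\left(v \right)} = 2 v \left(-9 + v\right)$ ($N{\left(v \right)} = \left(v + v\right) \left(v - 9\right) = 2 v \left(-9 + v\right)$)
$N{\left(\left(I{\left(5 \right)} - 3\right) \left(-1\right) \right)} + 48278 = 2 \left(1 - 3\right) \left(-1\right) \left(-9 + \left(1 - 3\right) \left(-1\right)\right) + 48278 = 2 \left(\left(-2\right) \left(-1\right)\right) \left(-9 - -2\right) + 48278 = 2 \cdot 2 \left(-9 + 2\right) + 48278 = 2 \cdot 2 \left(-7\right) + 48278 = -28 + 48278 = 48250$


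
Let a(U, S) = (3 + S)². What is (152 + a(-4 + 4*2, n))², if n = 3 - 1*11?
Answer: 31329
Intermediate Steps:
n = -8 (n = 3 - 11 = -8)
(152 + a(-4 + 4*2, n))² = (152 + (3 - 8)²)² = (152 + (-5)²)² = (152 + 25)² = 177² = 31329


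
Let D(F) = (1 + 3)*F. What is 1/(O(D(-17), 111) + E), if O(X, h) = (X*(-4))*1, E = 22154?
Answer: 1/22426 ≈ 4.4591e-5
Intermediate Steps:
D(F) = 4*F
O(X, h) = -4*X (O(X, h) = -4*X*1 = -4*X)
1/(O(D(-17), 111) + E) = 1/(-16*(-17) + 22154) = 1/(-4*(-68) + 22154) = 1/(272 + 22154) = 1/22426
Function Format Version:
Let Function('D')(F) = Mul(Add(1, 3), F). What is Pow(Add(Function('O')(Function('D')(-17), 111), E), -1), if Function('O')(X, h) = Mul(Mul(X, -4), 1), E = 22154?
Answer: Rational(1, 22426) ≈ 4.4591e-5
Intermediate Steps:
Function('D')(F) = Mul(4, F)
Function('O')(X, h) = Mul(-4, X) (Function('O')(X, h) = Mul(Mul(-4, X), 1) = Mul(-4, X))
Pow(Add(Function('O')(Function('D')(-17), 111), E), -1) = Pow(Add(Mul(-4, Mul(4, -17)), 22154), -1) = Pow(Add(Mul(-4, -68), 22154), -1) = Pow(Add(272, 22154), -1) = Pow(22426, -1) = Rational(1, 22426)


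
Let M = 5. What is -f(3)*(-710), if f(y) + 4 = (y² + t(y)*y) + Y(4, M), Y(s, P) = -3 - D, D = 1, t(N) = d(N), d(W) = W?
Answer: 7100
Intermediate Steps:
t(N) = N
Y(s, P) = -4 (Y(s, P) = -3 - 1*1 = -3 - 1 = -4)
f(y) = -8 + 2*y² (f(y) = -4 + ((y² + y*y) - 4) = -4 + ((y² + y²) - 4) = -4 + (2*y² - 4) = -4 + (-4 + 2*y²) = -8 + 2*y²)
-f(3)*(-710) = -(-8 + 2*3²)*(-710) = -(-8 + 2*9)*(-710) = -(-8 + 18)*(-710) = -10*(-710) = -1*(-7100) = 7100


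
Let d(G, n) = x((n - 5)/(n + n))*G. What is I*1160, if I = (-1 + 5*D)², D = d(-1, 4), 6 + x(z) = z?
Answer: 8144505/8 ≈ 1.0181e+6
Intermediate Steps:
x(z) = -6 + z
d(G, n) = G*(-6 + (-5 + n)/(2*n)) (d(G, n) = (-6 + (n - 5)/(n + n))*G = (-6 + (-5 + n)/((2*n)))*G = (-6 + (-5 + n)*(1/(2*n)))*G = (-6 + (-5 + n)/(2*n))*G = G*(-6 + (-5 + n)/(2*n)))
D = 49/8 (D = -½*(-1)*(5 + 11*4)/4 = -½*(-1)*¼*(5 + 44) = -½*(-1)*¼*49 = 49/8 ≈ 6.1250)
I = 56169/64 (I = (-1 + 5*(49/8))² = (-1 + 245/8)² = (237/8)² = 56169/64 ≈ 877.64)
I*1160 = (56169/64)*1160 = 8144505/8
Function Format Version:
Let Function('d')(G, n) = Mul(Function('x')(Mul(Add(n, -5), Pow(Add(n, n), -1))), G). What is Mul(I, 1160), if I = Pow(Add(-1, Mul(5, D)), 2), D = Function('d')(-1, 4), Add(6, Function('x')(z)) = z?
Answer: Rational(8144505, 8) ≈ 1.0181e+6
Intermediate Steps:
Function('x')(z) = Add(-6, z)
Function('d')(G, n) = Mul(G, Add(-6, Mul(Rational(1, 2), Pow(n, -1), Add(-5, n)))) (Function('d')(G, n) = Mul(Add(-6, Mul(Add(n, -5), Pow(Add(n, n), -1))), G) = Mul(Add(-6, Mul(Add(-5, n), Pow(Mul(2, n), -1))), G) = Mul(Add(-6, Mul(Add(-5, n), Mul(Rational(1, 2), Pow(n, -1)))), G) = Mul(Add(-6, Mul(Rational(1, 2), Pow(n, -1), Add(-5, n))), G) = Mul(G, Add(-6, Mul(Rational(1, 2), Pow(n, -1), Add(-5, n)))))
D = Rational(49, 8) (D = Mul(Rational(-1, 2), -1, Pow(4, -1), Add(5, Mul(11, 4))) = Mul(Rational(-1, 2), -1, Rational(1, 4), Add(5, 44)) = Mul(Rational(-1, 2), -1, Rational(1, 4), 49) = Rational(49, 8) ≈ 6.1250)
I = Rational(56169, 64) (I = Pow(Add(-1, Mul(5, Rational(49, 8))), 2) = Pow(Add(-1, Rational(245, 8)), 2) = Pow(Rational(237, 8), 2) = Rational(56169, 64) ≈ 877.64)
Mul(I, 1160) = Mul(Rational(56169, 64), 1160) = Rational(8144505, 8)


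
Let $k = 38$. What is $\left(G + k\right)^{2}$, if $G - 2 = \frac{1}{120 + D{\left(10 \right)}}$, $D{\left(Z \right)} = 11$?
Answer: $\frac{27468081}{17161} \approx 1600.6$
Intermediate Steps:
$G = \frac{263}{131}$ ($G = 2 + \frac{1}{120 + 11} = 2 + \frac{1}{131} = \frac{263}{131} \approx 2.0076$)
$\left(G + k\right)^{2} = \left(\frac{263}{131} + 38\right)^{2} = \left(\frac{5241}{131}\right)^{2} = \frac{27468081}{17161}$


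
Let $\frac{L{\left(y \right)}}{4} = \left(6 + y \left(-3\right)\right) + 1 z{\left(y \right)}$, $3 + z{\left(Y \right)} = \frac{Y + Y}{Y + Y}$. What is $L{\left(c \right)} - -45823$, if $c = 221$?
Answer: $43187$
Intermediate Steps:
$z{\left(Y \right)} = -2$ ($z{\left(Y \right)} = -3 + \frac{Y + Y}{Y + Y} = -3 + \frac{2 Y}{2 Y} = -3 + 2 Y \frac{1}{2 Y} = -3 + 1 = -2$)
$L{\left(y \right)} = 16 - 12 y$ ($L{\left(y \right)} = 4 \left(\left(6 + y \left(-3\right)\right) + 1 \left(-2\right)\right) = 4 \left(\left(6 - 3 y\right) - 2\right) = 4 \left(4 - 3 y\right) = 16 - 12 y$)
$L{\left(c \right)} - -45823 = \left(16 - 2652\right) - -45823 = \left(16 - 2652\right) + 45823 = -2636 + 45823 = 43187$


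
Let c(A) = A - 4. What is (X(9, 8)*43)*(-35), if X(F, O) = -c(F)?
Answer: 7525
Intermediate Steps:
c(A) = -4 + A
X(F, O) = 4 - F (X(F, O) = -(-4 + F) = 4 - F)
(X(9, 8)*43)*(-35) = ((4 - 1*9)*43)*(-35) = ((4 - 9)*43)*(-35) = -5*43*(-35) = -215*(-35) = 7525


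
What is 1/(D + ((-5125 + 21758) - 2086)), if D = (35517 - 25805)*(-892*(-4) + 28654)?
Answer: 1/312954611 ≈ 3.1954e-9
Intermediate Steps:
D = 312940064 (D = 9712*(3568 + 28654) = 9712*32222 = 312940064)
1/(D + ((-5125 + 21758) - 2086)) = 1/(312940064 + ((-5125 + 21758) - 2086)) = 1/(312940064 + (16633 - 2086)) = 1/(312940064 + 14547) = 1/312954611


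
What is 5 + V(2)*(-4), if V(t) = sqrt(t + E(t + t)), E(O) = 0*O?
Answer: 5 - 4*sqrt(2) ≈ -0.65685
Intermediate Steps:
E(O) = 0
V(t) = sqrt(t) (V(t) = sqrt(t + 0) = sqrt(t))
5 + V(2)*(-4) = 5 + sqrt(2)*(-4) = 5 - 4*sqrt(2)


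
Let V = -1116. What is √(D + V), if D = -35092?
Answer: 4*I*√2263 ≈ 190.28*I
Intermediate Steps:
√(D + V) = √(-35092 - 1116) = √(-36208) = 4*I*√2263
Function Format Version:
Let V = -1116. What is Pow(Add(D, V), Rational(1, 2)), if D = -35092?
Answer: Mul(4, I, Pow(2263, Rational(1, 2))) ≈ Mul(190.28, I)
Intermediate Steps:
Pow(Add(D, V), Rational(1, 2)) = Pow(Add(-35092, -1116), Rational(1, 2)) = Pow(-36208, Rational(1, 2)) = Mul(4, I, Pow(2263, Rational(1, 2)))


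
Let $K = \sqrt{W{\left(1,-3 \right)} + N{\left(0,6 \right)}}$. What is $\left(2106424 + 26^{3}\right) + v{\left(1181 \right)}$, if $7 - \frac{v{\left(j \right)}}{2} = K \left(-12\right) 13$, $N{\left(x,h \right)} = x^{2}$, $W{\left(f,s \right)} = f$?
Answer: $2124326$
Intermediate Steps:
$K = 1$ ($K = \sqrt{1 + 0^{2}} = \sqrt{1 + 0} = \sqrt{1} = 1$)
$v{\left(j \right)} = 326$ ($v{\left(j \right)} = 14 - 2 \cdot 1 \left(-12\right) 13 = 14 - 2 \left(\left(-12\right) 13\right) = 14 - -312 = 14 + 312 = 326$)
$\left(2106424 + 26^{3}\right) + v{\left(1181 \right)} = \left(2106424 + 26^{3}\right) + 326 = \left(2106424 + 17576\right) + 326 = 2124000 + 326 = 2124326$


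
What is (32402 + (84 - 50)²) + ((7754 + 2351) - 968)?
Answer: 42695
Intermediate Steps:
(32402 + (84 - 50)²) + ((7754 + 2351) - 968) = (32402 + 34²) + (10105 - 968) = (32402 + 1156) + 9137 = 33558 + 9137 = 42695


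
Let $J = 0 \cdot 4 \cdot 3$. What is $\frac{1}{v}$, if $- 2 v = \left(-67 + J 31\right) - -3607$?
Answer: $- \frac{1}{1770} \approx -0.00056497$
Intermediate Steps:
$J = 0$ ($J = 0 \cdot 3 = 0$)
$v = -1770$ ($v = - \frac{\left(-67 + 0 \cdot 31\right) - -3607}{2} = - \frac{\left(-67 + 0\right) + 3607}{2} = - \frac{-67 + 3607}{2} = \left(- \frac{1}{2}\right) 3540 = -1770$)
$\frac{1}{v} = \frac{1}{-1770} = - \frac{1}{1770}$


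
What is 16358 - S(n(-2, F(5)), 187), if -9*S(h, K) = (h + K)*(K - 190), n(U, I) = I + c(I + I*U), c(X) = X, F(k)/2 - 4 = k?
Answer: 48887/3 ≈ 16296.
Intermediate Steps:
F(k) = 8 + 2*k
n(U, I) = 2*I + I*U (n(U, I) = I + (I + I*U) = 2*I + I*U)
S(h, K) = -(-190 + K)*(K + h)/9 (S(h, K) = -(h + K)*(K - 190)/9 = -(K + h)*(-190 + K)/9 = -(-190 + K)*(K + h)/9)
16358 - S(n(-2, F(5)), 187) = 16358 - (-⅑*187² + (190/9)*187 + 190*((8 + 2*5)*(2 - 2))/9 - ⅑*187*(8 + 2*5)*(2 - 2)) = 16358 - (-⅑*34969 + 35530/9 + 190*((8 + 10)*0)/9 - ⅑*187*(8 + 10)*0) = 16358 - (-34969/9 + 35530/9 + 190*(18*0)/9 - ⅑*187*18*0) = 16358 - (-34969/9 + 35530/9 + (190/9)*0 - ⅑*187*0) = 16358 - (-34969/9 + 35530/9 + 0 + 0) = 16358 - 1*187/3 = 16358 - 187/3 = 48887/3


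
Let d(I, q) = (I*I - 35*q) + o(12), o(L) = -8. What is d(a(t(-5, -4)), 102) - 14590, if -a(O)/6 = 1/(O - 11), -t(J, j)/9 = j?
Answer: -11354964/625 ≈ -18168.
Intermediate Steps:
t(J, j) = -9*j
a(O) = -6/(-11 + O) (a(O) = -6/(O - 11) = -6/(-11 + O))
d(I, q) = -8 + I² - 35*q (d(I, q) = (I*I - 35*q) - 8 = (I² - 35*q) - 8 = -8 + I² - 35*q)
d(a(t(-5, -4)), 102) - 14590 = (-8 + (-6/(-11 - 9*(-4)))² - 35*102) - 14590 = (-8 + (-6/(-11 + 36))² - 3570) - 14590 = (-8 + (-6/25)² - 3570) - 14590 = (-8 + 36/625 - 3570) - 14590 = -2236214/625 - 14590 = -11354964/625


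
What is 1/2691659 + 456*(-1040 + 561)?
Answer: -587922925415/2691659 ≈ -2.1842e+5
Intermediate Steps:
1/2691659 + 456*(-1040 + 561) = 1/2691659 + 456*(-479) = 1/2691659 - 218424 = -587922925415/2691659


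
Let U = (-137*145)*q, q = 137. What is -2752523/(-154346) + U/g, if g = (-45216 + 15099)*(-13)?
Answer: 657617146753/60429700266 ≈ 10.882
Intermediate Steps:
g = 391521 (g = -30117*(-13) = 391521)
U = -2721505 (U = -137*145*137 = -19865*137 = -2721505)
-2752523/(-154346) + U/g = -2752523/(-154346) - 2721505/391521 = -2752523*(-1/154346) - 2721505*1/391521 = 2752523/154346 - 2721505/391521 = 657617146753/60429700266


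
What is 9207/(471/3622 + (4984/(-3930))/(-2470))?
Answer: 7357045064850/104320367 ≈ 70524.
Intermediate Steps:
9207/(471/3622 + (4984/(-3930))/(-2470)) = 9207/(471*(1/3622) + (4984*(-1/3930))*(-1/2470)) = 9207/(471/3622 - 2492/1965*(-1/2470)) = 9207/(471/3622 + 1246/2426775) = 9207/(1147524037/8789779050) = 9207*(8789779050/1147524037) = 7357045064850/104320367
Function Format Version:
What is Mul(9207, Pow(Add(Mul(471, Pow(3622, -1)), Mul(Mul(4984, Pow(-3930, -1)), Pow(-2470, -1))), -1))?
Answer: Rational(7357045064850, 104320367) ≈ 70524.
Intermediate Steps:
Mul(9207, Pow(Add(Mul(471, Pow(3622, -1)), Mul(Mul(4984, Pow(-3930, -1)), Pow(-2470, -1))), -1)) = Mul(9207, Pow(Add(Mul(471, Rational(1, 3622)), Mul(Mul(4984, Rational(-1, 3930)), Rational(-1, 2470))), -1)) = Mul(9207, Pow(Add(Rational(471, 3622), Mul(Rational(-2492, 1965), Rational(-1, 2470))), -1)) = Mul(9207, Pow(Add(Rational(471, 3622), Rational(1246, 2426775)), -1)) = Mul(9207, Pow(Rational(1147524037, 8789779050), -1)) = Mul(9207, Rational(8789779050, 1147524037)) = Rational(7357045064850, 104320367)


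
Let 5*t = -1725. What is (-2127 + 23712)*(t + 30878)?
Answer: 659054805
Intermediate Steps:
t = -345 (t = (⅕)*(-1725) = -345)
(-2127 + 23712)*(t + 30878) = (-2127 + 23712)*(-345 + 30878) = 21585*30533 = 659054805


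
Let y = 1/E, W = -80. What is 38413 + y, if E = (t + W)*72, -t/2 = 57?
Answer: 536552783/13968 ≈ 38413.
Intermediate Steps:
t = -114 (t = -2*57 = -114)
E = -13968 (E = (-114 - 80)*72 = -194*72 = -13968)
y = -1/13968 (y = 1/(-13968) = -1/13968 ≈ -7.1592e-5)
38413 + y = 38413 - 1/13968 = 536552783/13968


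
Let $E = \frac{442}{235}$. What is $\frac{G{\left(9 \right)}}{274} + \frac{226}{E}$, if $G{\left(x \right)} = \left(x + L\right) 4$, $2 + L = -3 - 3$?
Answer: $\frac{3638477}{30277} \approx 120.17$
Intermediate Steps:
$E = \frac{442}{235}$ ($E = 442 \cdot \frac{1}{235} = \frac{442}{235} \approx 1.8809$)
$L = -8$ ($L = -2 - 6 = -8$)
$G{\left(x \right)} = -32 + 4 x$ ($G{\left(x \right)} = \left(x - 8\right) 4 = \left(-8 + x\right) 4 = -32 + 4 x$)
$\frac{G{\left(9 \right)}}{274} + \frac{226}{E} = \frac{-32 + 4 \cdot 9}{274} + \frac{226}{\frac{442}{235}} = \left(-32 + 36\right) \frac{1}{274} + 226 \cdot \frac{235}{442} = 4 \cdot \frac{1}{274} + \frac{26555}{221} = \frac{2}{137} + \frac{26555}{221} = \frac{3638477}{30277}$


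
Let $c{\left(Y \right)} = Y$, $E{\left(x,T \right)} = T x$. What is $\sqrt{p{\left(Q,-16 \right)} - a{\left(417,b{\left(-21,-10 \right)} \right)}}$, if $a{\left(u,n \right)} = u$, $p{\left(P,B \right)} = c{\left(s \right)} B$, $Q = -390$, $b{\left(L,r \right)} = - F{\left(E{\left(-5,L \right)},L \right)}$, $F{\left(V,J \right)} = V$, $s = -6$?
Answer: $i \sqrt{321} \approx 17.916 i$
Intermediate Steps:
$b{\left(L,r \right)} = 5 L$ ($b{\left(L,r \right)} = - L \left(-5\right) = - \left(-5\right) L = 5 L$)
$p{\left(P,B \right)} = - 6 B$
$\sqrt{p{\left(Q,-16 \right)} - a{\left(417,b{\left(-21,-10 \right)} \right)}} = \sqrt{\left(-6\right) \left(-16\right) - 417} = \sqrt{96 - 417} = \sqrt{-321} = i \sqrt{321}$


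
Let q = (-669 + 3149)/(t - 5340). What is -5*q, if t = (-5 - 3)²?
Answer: 3100/1319 ≈ 2.3503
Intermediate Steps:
t = 64 (t = (-8)² = 64)
q = -620/1319 (q = (-669 + 3149)/(64 - 5340) = 2480/(-5276) = 2480*(-1/5276) = -620/1319 ≈ -0.47005)
-5*q = -5*(-620/1319) = 3100/1319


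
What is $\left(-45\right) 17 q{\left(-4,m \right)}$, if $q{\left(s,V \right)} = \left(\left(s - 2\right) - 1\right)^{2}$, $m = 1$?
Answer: $-37485$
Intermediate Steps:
$q{\left(s,V \right)} = \left(-3 + s\right)^{2}$ ($q{\left(s,V \right)} = \left(\left(s - 2\right) - 1\right)^{2} = \left(\left(-2 + s\right) - 1\right)^{2} = \left(-3 + s\right)^{2}$)
$\left(-45\right) 17 q{\left(-4,m \right)} = \left(-45\right) 17 \left(-3 - 4\right)^{2} = - 765 \left(-7\right)^{2} = \left(-765\right) 49 = -37485$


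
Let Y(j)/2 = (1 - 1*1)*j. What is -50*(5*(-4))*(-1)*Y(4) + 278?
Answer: 278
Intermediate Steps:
Y(j) = 0 (Y(j) = 2*((1 - 1*1)*j) = 2*((1 - 1)*j) = 2*(0*j) = 2*0 = 0)
-50*(5*(-4))*(-1)*Y(4) + 278 = -50*(5*(-4))*(-1)*0 + 278 = -50*(-20*(-1))*0 + 278 = -1000*0 + 278 = -50*0 + 278 = 0 + 278 = 278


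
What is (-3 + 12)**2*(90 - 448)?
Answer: -28998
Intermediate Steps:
(-3 + 12)**2*(90 - 448) = 9**2*(-358) = 81*(-358) = -28998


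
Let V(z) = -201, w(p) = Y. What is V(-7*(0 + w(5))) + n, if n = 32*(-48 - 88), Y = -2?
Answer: -4553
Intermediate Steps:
w(p) = -2
n = -4352 (n = 32*(-136) = -4352)
V(-7*(0 + w(5))) + n = -201 - 4352 = -4553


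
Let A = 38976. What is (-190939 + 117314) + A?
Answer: -34649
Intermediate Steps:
(-190939 + 117314) + A = (-190939 + 117314) + 38976 = -73625 + 38976 = -34649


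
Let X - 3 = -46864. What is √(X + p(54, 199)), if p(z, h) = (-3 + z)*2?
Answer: I*√46759 ≈ 216.24*I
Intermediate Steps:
X = -46861 (X = 3 - 46864 = -46861)
p(z, h) = -6 + 2*z
√(X + p(54, 199)) = √(-46861 + (-6 + 2*54)) = √(-46861 + (-6 + 108)) = √(-46861 + 102) = √(-46759) = I*√46759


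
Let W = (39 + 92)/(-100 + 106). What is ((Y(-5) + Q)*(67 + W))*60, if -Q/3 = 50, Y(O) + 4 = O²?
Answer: -687570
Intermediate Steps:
W = 131/6 ≈ 21.833
Y(O) = -4 + O²
Q = -150 (Q = -3*50 = -150)
((Y(-5) + Q)*(67 + W))*60 = (((-4 + (-5)²) - 150)*(67 + 131/6))*60 = (((-4 + 25) - 150)*(533/6))*60 = ((21 - 150)*(533/6))*60 = -129*533/6*60 = -22919/2*60 = -687570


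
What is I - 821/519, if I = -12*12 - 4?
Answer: -77633/519 ≈ -149.58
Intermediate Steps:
I = -148 (I = -144 - 4 = -148)
I - 821/519 = -148 - 821/519 = -77633/519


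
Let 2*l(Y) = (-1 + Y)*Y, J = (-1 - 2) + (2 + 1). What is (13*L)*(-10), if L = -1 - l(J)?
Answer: 130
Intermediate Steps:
J = 0 (J = -3 + 3 = 0)
l(Y) = Y*(-1 + Y)/2 (l(Y) = ((-1 + Y)*Y)/2 = (Y*(-1 + Y))/2 = Y*(-1 + Y)/2)
L = -1 (L = -1 - 0*(-1 + 0)/2 = -1 - 0*(-1)/2 = -1 - 1*0 = -1 + 0 = -1)
(13*L)*(-10) = (13*(-1))*(-10) = -13*(-10) = 130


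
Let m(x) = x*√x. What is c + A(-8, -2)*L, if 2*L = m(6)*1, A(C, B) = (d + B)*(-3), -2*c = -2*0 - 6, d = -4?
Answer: 3 + 54*√6 ≈ 135.27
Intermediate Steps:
m(x) = x^(3/2)
c = 3 (c = -(-2*0 - 6)/2 = -(0 - 6)/2 = -½*(-6) = 3)
A(C, B) = 12 - 3*B (A(C, B) = (-4 + B)*(-3) = 12 - 3*B)
L = 3*√6 (L = (6^(3/2)*1)/2 = ((6*√6)*1)/2 = (6*√6)/2 = 3*√6 ≈ 7.3485)
c + A(-8, -2)*L = 3 + (12 - 3*(-2))*(3*√6) = 3 + (12 + 6)*(3*√6) = 3 + 18*(3*√6) = 3 + 54*√6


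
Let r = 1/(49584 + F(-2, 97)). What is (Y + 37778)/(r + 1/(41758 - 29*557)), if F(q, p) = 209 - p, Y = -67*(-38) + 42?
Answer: 51364365785280/75301 ≈ 6.8212e+8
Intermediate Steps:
Y = 2588 (Y = 2546 + 42 = 2588)
r = 1/49696 (r = 1/(49584 + (209 - 1*97)) = 1/(49584 + (209 - 97)) = 1/(49584 + 112) = 1/49696 ≈ 2.0122e-5)
(Y + 37778)/(r + 1/(41758 - 29*557)) = (2588 + 37778)/(1/49696 + 1/(41758 - 29*557)) = 40366/(1/49696 + 1/(41758 - 16153)) = 40366/(1/49696 + 1/25605) = 40366/(75301/1272466080) = 40366*(1272466080/75301) = 51364365785280/75301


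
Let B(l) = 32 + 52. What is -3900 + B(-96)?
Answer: -3816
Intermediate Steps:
B(l) = 84
-3900 + B(-96) = -3900 + 84 = -3816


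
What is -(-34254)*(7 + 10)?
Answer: 582318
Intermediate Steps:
-(-34254)*(7 + 10) = -(-34254)*17 = -5709*(-102) = 582318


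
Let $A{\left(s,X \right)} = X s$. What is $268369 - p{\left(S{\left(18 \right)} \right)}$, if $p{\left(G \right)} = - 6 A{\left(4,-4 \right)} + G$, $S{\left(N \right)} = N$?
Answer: $268255$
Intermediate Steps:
$p{\left(G \right)} = 96 + G$ ($p{\left(G \right)} = - 6 \left(\left(-4\right) 4\right) + G = \left(-6\right) \left(-16\right) + G = 96 + G$)
$268369 - p{\left(S{\left(18 \right)} \right)} = 268369 - \left(96 + 18\right) = 268369 - 114 = 268255$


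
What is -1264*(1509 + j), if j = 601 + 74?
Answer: -2760576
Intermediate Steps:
j = 675
-1264*(1509 + j) = -1264*(1509 + 675) = -1264*2184 = -2760576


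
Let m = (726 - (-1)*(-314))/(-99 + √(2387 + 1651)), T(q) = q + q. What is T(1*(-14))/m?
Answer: 693/103 - 7*√4038/103 ≈ 2.4095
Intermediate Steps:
T(q) = 2*q
m = 412/(-99 + √4038) (m = (726 - 1*314)/(-99 + √4038) = (726 - 314)/(-99 + √4038) = 412/(-99 + √4038) ≈ -11.620)
T(1*(-14))/m = (2*(1*(-14)))/(-13596/1921 - 412*√4038/5763) = (2*(-14))/(-13596/1921 - 412*√4038/5763) = -28/(-13596/1921 - 412*√4038/5763)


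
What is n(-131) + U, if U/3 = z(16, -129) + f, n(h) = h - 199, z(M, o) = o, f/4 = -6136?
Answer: -74349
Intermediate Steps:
f = -24544 (f = 4*(-6136) = -24544)
n(h) = -199 + h
U = -74019 (U = 3*(-129 - 24544) = 3*(-24673) = -74019)
n(-131) + U = (-199 - 131) - 74019 = -330 - 74019 = -74349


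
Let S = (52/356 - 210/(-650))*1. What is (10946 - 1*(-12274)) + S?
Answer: 134330414/5785 ≈ 23220.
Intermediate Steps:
S = 2714/5785 (S = (52*(1/356) - 210*(-1/650))*1 = (13/89 + 21/65)*1 = (2714/5785)*1 = 2714/5785 ≈ 0.46914)
(10946 - 1*(-12274)) + S = (10946 - 1*(-12274)) + 2714/5785 = (10946 + 12274) + 2714/5785 = 23220 + 2714/5785 = 134330414/5785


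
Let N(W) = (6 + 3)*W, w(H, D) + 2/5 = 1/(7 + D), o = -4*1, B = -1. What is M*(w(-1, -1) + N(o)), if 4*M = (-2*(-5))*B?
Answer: 1087/12 ≈ 90.583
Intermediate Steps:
o = -4
w(H, D) = -⅖ + 1/(7 + D)
N(W) = 9*W
M = -5/2 (M = (-2*(-5)*(-1))/4 = (10*(-1))/4 = (¼)*(-10) = -5/2 ≈ -2.5000)
M*(w(-1, -1) + N(o)) = -5*((-9 - 2*(-1))/(5*(7 - 1)) + 9*(-4))/2 = -5*((⅕)*(-9 + 2)/6 - 36)/2 = -5*((⅕)*(⅙)*(-7) - 36)/2 = -5*(-7/30 - 36)/2 = -5/2*(-1087/30) = 1087/12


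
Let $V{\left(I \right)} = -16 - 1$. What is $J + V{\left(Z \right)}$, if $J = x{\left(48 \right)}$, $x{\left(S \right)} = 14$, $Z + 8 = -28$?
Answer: $-3$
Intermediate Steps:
$Z = -36$ ($Z = -8 - 28 = -36$)
$V{\left(I \right)} = -17$ ($V{\left(I \right)} = -16 - 1 = -17$)
$J = 14$
$J + V{\left(Z \right)} = 14 - 17 = -3$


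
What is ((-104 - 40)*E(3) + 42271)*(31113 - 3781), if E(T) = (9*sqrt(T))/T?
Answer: 1155350972 - 11807424*sqrt(3) ≈ 1.1349e+9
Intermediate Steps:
E(T) = 9/sqrt(T)
((-104 - 40)*E(3) + 42271)*(31113 - 3781) = ((-104 - 40)*(9/sqrt(3)) + 42271)*(31113 - 3781) = (-1296*sqrt(3)/3 + 42271)*27332 = (-432*sqrt(3) + 42271)*27332 = (42271 - 432*sqrt(3))*27332 = 1155350972 - 11807424*sqrt(3)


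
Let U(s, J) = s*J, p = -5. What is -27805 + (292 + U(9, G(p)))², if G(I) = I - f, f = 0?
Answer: 33204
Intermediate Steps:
G(I) = I (G(I) = I - 1*0 = I + 0 = I)
U(s, J) = J*s
-27805 + (292 + U(9, G(p)))² = -27805 + (292 - 5*9)² = -27805 + (292 - 45)² = -27805 + 247² = -27805 + 61009 = 33204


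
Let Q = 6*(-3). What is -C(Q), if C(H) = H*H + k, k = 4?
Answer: -328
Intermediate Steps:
Q = -18
C(H) = 4 + H² (C(H) = H*H + 4 = H² + 4 = 4 + H²)
-C(Q) = -(4 + (-18)²) = -(4 + 324) = -1*328 = -328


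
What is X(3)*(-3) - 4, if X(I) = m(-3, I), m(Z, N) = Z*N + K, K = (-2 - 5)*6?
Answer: 149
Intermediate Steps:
K = -42 (K = -7*6 = -42)
m(Z, N) = -42 + N*Z (m(Z, N) = Z*N - 42 = N*Z - 42 = -42 + N*Z)
X(I) = -42 - 3*I (X(I) = -42 + I*(-3) = -42 - 3*I)
X(3)*(-3) - 4 = (-42 - 3*3)*(-3) - 4 = (-42 - 9)*(-3) - 4 = -51*(-3) - 4 = 153 - 4 = 149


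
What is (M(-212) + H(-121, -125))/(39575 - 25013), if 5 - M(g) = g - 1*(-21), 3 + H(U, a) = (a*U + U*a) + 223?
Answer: 5111/2427 ≈ 2.1059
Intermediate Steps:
H(U, a) = 220 + 2*U*a (H(U, a) = -3 + ((a*U + U*a) + 223) = -3 + ((U*a + U*a) + 223) = -3 + (2*U*a + 223) = -3 + (223 + 2*U*a) = 220 + 2*U*a)
M(g) = -16 - g (M(g) = 5 - (g - 1*(-21)) = 5 - (g + 21) = 5 - (21 + g) = 5 + (-21 - g) = -16 - g)
(M(-212) + H(-121, -125))/(39575 - 25013) = ((-16 - 1*(-212)) + (220 + 2*(-121)*(-125)))/(39575 - 25013) = ((-16 + 212) + (220 + 30250))/14562 = (196 + 30470)*(1/14562) = 30666*(1/14562) = 5111/2427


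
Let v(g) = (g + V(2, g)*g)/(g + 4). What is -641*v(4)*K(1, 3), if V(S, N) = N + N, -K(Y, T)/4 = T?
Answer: 34614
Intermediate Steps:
K(Y, T) = -4*T
V(S, N) = 2*N
v(g) = (g + 2*g**2)/(4 + g) (v(g) = (g + (2*g)*g)/(g + 4) = (g + 2*g**2)/(4 + g))
-641*v(4)*K(1, 3) = -641*4*(1 + 2*4)/(4 + 4)*(-4*3) = -641*4*(1 + 8)/8*(-12) = -641*4*(1/8)*9*(-12) = -5769*(-12)/2 = -641*(-54) = 34614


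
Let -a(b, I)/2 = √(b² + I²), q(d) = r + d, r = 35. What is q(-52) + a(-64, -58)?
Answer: -17 - 4*√1865 ≈ -189.74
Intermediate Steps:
q(d) = 35 + d
a(b, I) = -2*√(I² + b²) (a(b, I) = -2*√(b² + I²) = -2*√(I² + b²))
q(-52) + a(-64, -58) = (35 - 52) - 2*√((-58)² + (-64)²) = -17 - 2*√(3364 + 4096) = -17 - 4*√1865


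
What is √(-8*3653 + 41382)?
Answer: √12158 ≈ 110.26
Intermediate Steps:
√(-8*3653 + 41382) = √(-29224 + 41382) = √12158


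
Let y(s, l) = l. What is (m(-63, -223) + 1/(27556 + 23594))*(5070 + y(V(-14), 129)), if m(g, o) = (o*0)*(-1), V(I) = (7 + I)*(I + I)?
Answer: 1733/17050 ≈ 0.10164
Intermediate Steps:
V(I) = 2*I*(7 + I) (V(I) = (7 + I)*(2*I) = 2*I*(7 + I))
m(g, o) = 0 (m(g, o) = 0*(-1) = 0)
(m(-63, -223) + 1/(27556 + 23594))*(5070 + y(V(-14), 129)) = (0 + 1/(27556 + 23594))*(5070 + 129) = (0 + 1/51150)*5199 = (1/51150)*5199 = 1733/17050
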